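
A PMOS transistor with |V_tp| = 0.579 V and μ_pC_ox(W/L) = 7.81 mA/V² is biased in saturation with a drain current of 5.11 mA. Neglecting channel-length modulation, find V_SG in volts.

V_SG = 1.72 V

In saturation I_D = ½ k_p (V_SG − |V_tp|)², so V_SG − |V_tp| = √(2 I_D / k_p) = √(2 × 5.11 / 7.81) = 1.14 V.
V_SG = 0.579 + 1.14 = 1.72 V.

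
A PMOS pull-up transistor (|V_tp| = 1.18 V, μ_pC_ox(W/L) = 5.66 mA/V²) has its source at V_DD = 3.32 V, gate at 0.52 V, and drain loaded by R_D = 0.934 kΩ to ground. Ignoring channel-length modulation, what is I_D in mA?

I_D = 3.14 mA

V_SG = V_DD − V_G = 3.32 − 0.52 = 2.8 V, so V_ov = 2.8 − 1.18 = 1.62 V.
Assume saturation: I_D = ½ k_p V_ov² = 0.5 × 5.66 × 1.62² = 7.43 mA, giving V_SD = V_DD − I_D R_D = 3.32 − 7.43 × 0.934 = -3.62 V.
But -3.62 V < V_ov = 1.62 V, so the device is actually in triode.
In triode I_D = k_p[V_ov V_SD − ½ V_SD²] and I_D = (V_DD − V_SD)/R_D. Equating: 2.64 V_SD² − 9.564 V_SD + 3.32 = 0, giving V_SD = 0.389 V (the root below V_ov).
I_D = (3.32 − 0.389) / 0.934 = 3.14 mA.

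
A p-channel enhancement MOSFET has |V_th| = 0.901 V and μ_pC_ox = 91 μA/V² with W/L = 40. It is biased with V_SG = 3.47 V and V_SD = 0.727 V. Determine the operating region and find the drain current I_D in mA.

Triode; I_D = 5.84 mA

k_p = μ_pC_ox · (W/L) = 3.64 mA/V².
V_ov = V_SG − |V_th| = 3.47 − 0.901 = 2.57 V.
Since V_SD = 0.727 V < V_ov = 2.57 V, the device is in the triode region.
I_D = k_p [V_ov · V_SD − ½ V_SD²] = 3.64 × [2.57 × 0.727 − 0.5 × 0.727²] = 5.84 mA.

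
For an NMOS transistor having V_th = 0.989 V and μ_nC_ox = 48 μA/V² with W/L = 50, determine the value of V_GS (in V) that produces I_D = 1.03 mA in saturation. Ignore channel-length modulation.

k_n = μ_nC_ox · (W/L) = 2.4 mA/V².
In saturation I_D = ½ k_n (V_GS − V_th)², so V_GS − V_th = √(2 I_D / k_n) = √(2 × 1.03 / 2.4) = 0.926 V.
V_GS = 0.989 + 0.926 = 1.92 V.

V_GS = 1.92 V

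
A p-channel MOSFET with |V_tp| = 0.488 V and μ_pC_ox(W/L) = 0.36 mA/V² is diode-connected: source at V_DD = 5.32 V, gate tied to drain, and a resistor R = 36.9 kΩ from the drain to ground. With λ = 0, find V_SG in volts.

With gate tied to drain, V_SG = V_SD ≥ V_SG − |V_tp|, so the device is in saturation.
KCL at the drain: ½ k_p (V_SG − |V_tp|)² = (V_DD − V_SG)/R.
Let x = V_SG − 0.488. Then 6.64 x² + x − 4.832 = 0, giving x = 0.781 V (positive root), so V_SG = 1.27 V.
I_D = (V_DD − V_SG)/R = (5.32 − 1.27) / 36.9 = 0.11 mA.

V_SG = 1.27 V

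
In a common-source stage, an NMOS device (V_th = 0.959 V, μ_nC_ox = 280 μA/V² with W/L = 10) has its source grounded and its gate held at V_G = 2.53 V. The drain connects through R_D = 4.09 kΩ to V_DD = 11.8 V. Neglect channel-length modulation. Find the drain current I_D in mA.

V_GS = V_G = 2.53 V, so V_ov = 2.53 − 0.959 = 1.57 V.
k_n = μ_nC_ox · (W/L) = 2.8 mA/V².
Assume saturation: I_D = ½ k_n V_ov² = 0.5 × 2.8 × 1.57² = 3.46 mA, giving V_DS = V_DD − I_D R_D = 11.8 − 3.46 × 4.09 = -2.33 V.
But -2.33 V < V_ov = 1.57 V, so the device is actually in triode.
In triode I_D = k_n[V_ov V_DS − ½ V_DS²] and I_D = (V_DD − V_DS)/R_D. Equating: 5.73 V_DS² − 18.99 V_DS + 11.8 = 0, giving V_DS = 0.828 V (the root below V_ov).
I_D = (11.8 − 0.828) / 4.09 = 2.68 mA.

I_D = 2.68 mA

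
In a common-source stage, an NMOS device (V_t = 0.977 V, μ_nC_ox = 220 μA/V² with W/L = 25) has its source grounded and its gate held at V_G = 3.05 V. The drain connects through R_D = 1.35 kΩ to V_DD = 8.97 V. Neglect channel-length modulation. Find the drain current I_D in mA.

I_D = 6.17 mA

V_GS = V_G = 3.05 V, so V_ov = 3.05 − 0.977 = 2.07 V.
k_n = μ_nC_ox · (W/L) = 5.5 mA/V².
Assume saturation: I_D = ½ k_n V_ov² = 0.5 × 5.5 × 2.07² = 11.8 mA, giving V_DS = V_DD − I_D R_D = 8.97 − 11.8 × 1.35 = -6.98 V.
But -6.98 V < V_ov = 2.07 V, so the device is actually in triode.
In triode I_D = k_n[V_ov V_DS − ½ V_DS²] and I_D = (V_DD − V_DS)/R_D. Equating: 3.71 V_DS² − 16.39 V_DS + 8.97 = 0, giving V_DS = 0.64 V (the root below V_ov).
I_D = (8.97 − 0.64) / 1.35 = 6.17 mA.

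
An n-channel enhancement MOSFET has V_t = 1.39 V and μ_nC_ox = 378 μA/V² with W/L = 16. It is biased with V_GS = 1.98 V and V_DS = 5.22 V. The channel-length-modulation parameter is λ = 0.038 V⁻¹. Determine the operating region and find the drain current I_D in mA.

Saturation; I_D = 1.26 mA

k_n = μ_nC_ox · (W/L) = 6.048 mA/V².
V_ov = V_GS − V_t = 1.98 − 1.39 = 0.59 V.
Since V_DS = 5.22 V ≥ V_ov = 0.59 V, the device is in saturation.
I_D = ½ k_n V_ov² (1 + λ V_DS) = 0.5 × 6.048 × 0.59² × (1 + 0.038 × 5.22) = 1.26 mA.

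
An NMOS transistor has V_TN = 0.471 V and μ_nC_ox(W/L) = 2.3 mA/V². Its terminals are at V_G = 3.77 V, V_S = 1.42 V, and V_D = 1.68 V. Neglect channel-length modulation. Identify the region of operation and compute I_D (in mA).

Triode; I_D = 1.05 mA

V_GS = V_G − V_S = 3.77 − 1.42 = 2.35 V; V_DS = V_D − V_S = 1.68 − 1.42 = 0.26 V.
V_ov = V_GS − V_TN = 2.35 − 0.471 = 1.88 V.
Since V_DS = 0.26 V < V_ov = 1.88 V, the device is in the triode region.
I_D = k_n [V_ov · V_DS − ½ V_DS²] = 2.3 × [1.88 × 0.26 − 0.5 × 0.26²] = 1.05 mA.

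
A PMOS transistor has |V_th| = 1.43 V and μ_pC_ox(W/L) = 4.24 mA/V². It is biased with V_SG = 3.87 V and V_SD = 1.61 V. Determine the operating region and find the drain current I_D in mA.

V_ov = V_SG − |V_th| = 3.87 − 1.43 = 2.44 V.
Since V_SD = 1.61 V < V_ov = 2.44 V, the device is in the triode region.
I_D = k_p [V_ov · V_SD − ½ V_SD²] = 4.24 × [2.44 × 1.61 − 0.5 × 1.61²] = 11.2 mA.

Triode; I_D = 11.2 mA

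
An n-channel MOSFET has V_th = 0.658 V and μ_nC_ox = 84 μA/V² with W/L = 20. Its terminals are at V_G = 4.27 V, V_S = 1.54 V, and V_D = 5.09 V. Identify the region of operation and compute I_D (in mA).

V_GS = V_G − V_S = 4.27 − 1.54 = 2.73 V; V_DS = V_D − V_S = 5.09 − 1.54 = 3.55 V.
k_n = μ_nC_ox · (W/L) = 1.68 mA/V².
V_ov = V_GS − V_th = 2.73 − 0.658 = 2.07 V.
Since V_DS = 3.55 V ≥ V_ov = 2.07 V, the device is in saturation.
I_D = ½ k_n V_ov² = 0.5 × 1.68 × 2.07² = 3.61 mA.

Saturation; I_D = 3.61 mA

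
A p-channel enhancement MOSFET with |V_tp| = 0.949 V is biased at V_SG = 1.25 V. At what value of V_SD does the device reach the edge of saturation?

The boundary between triode and saturation is V_SD = V_SG − |V_tp| = V_ov.
V_ov = 1.25 − 0.949 = 0.301 V.

V_SD,sat = 0.301 V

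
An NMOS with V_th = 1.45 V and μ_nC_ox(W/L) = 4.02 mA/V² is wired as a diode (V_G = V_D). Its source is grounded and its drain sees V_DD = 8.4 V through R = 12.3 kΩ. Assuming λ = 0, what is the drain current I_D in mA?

I_D = 0.524 mA

With gate tied to drain, V_GS = V_DS ≥ V_GS − V_th, so the device is in saturation.
KCL at the drain: ½ k_n (V_GS − V_th)² = (V_DD − V_GS)/R.
Let x = V_GS − 1.45. Then 24.7 x² + x − 6.95 = 0, giving x = 0.51 V (positive root), so V_GS = 1.96 V.
I_D = (V_DD − V_GS)/R = (8.4 − 1.96) / 12.3 = 0.524 mA.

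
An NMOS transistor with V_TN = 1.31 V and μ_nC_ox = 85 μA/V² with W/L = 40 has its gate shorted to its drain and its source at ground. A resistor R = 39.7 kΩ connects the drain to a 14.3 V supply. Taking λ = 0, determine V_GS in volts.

With gate tied to drain, V_GS = V_DS ≥ V_GS − V_TN, so the device is in saturation.
k_n = μ_nC_ox · (W/L) = 3.4 mA/V².
KCL at the drain: ½ k_n (V_GS − V_TN)² = (V_DD − V_GS)/R.
Let x = V_GS − 1.31. Then 67.5 x² + x − 12.99 = 0, giving x = 0.431 V (positive root), so V_GS = 1.74 V.
I_D = (V_DD − V_GS)/R = (14.3 − 1.74) / 39.7 = 0.316 mA.

V_GS = 1.74 V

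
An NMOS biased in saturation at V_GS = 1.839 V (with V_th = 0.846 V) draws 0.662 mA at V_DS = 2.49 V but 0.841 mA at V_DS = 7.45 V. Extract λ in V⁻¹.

λ = 0.0631 V⁻¹

With V_GS fixed, I_D ∝ (1 + λ V_DS) in saturation, so I_D2/I_D1 = (1 + λ V_DS2)/(1 + λ V_DS1).
0.841/0.662 = 1.27 = (1 + 7.45 λ)/(1 + 2.49 λ).
Solving: λ (I_D1 V_DS2 − I_D2 V_DS1) = I_D2 − I_D1, so λ = (0.841 − 0.662) / (0.662 × 7.45 − 0.841 × 2.49) = 0.179 / 2.84 = 0.0631 V⁻¹.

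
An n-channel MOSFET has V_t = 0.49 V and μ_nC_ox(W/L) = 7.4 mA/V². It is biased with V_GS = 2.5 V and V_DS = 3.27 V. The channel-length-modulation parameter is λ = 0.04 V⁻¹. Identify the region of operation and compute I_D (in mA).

Saturation; I_D = 16.9 mA

V_ov = V_GS − V_t = 2.5 − 0.49 = 2.01 V.
Since V_DS = 3.27 V ≥ V_ov = 2.01 V, the device is in saturation.
I_D = ½ k_n V_ov² (1 + λ V_DS) = 0.5 × 7.4 × 2.01² × (1 + 0.04 × 3.27) = 16.9 mA.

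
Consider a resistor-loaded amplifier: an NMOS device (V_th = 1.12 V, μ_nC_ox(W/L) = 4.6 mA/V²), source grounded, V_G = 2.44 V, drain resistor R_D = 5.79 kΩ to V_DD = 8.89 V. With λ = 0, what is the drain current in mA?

V_GS = V_G = 2.44 V, so V_ov = 2.44 − 1.12 = 1.32 V.
Assume saturation: I_D = ½ k_n V_ov² = 0.5 × 4.6 × 1.32² = 4.01 mA, giving V_DS = V_DD − I_D R_D = 8.89 − 4.01 × 5.79 = -14.3 V.
But -14.3 V < V_ov = 1.32 V, so the device is actually in triode.
In triode I_D = k_n[V_ov V_DS − ½ V_DS²] and I_D = (V_DD − V_DS)/R_D. Equating: 13.3 V_DS² − 36.16 V_DS + 8.89 = 0, giving V_DS = 0.273 V (the root below V_ov).
I_D = (8.89 − 0.273) / 5.79 = 1.49 mA.

I_D = 1.49 mA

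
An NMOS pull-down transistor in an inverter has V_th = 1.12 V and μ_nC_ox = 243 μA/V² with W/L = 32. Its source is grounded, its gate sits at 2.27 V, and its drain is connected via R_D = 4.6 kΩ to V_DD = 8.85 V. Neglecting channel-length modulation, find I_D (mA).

I_D = 1.87 mA

V_GS = V_G = 2.27 V, so V_ov = 2.27 − 1.12 = 1.15 V.
k_n = μ_nC_ox · (W/L) = 7.776 mA/V².
Assume saturation: I_D = ½ k_n V_ov² = 0.5 × 7.776 × 1.15² = 5.14 mA, giving V_DS = V_DD − I_D R_D = 8.85 − 5.14 × 4.6 = -14.8 V.
But -14.8 V < V_ov = 1.15 V, so the device is actually in triode.
In triode I_D = k_n[V_ov V_DS − ½ V_DS²] and I_D = (V_DD − V_DS)/R_D. Equating: 17.9 V_DS² − 42.14 V_DS + 8.85 = 0, giving V_DS = 0.233 V (the root below V_ov).
I_D = (8.85 − 0.233) / 4.6 = 1.87 mA.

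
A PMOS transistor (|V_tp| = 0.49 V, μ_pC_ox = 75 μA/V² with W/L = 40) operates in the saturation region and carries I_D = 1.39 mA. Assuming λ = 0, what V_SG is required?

V_SG = 1.45 V

k_p = μ_pC_ox · (W/L) = 3 mA/V².
In saturation I_D = ½ k_p (V_SG − |V_tp|)², so V_SG − |V_tp| = √(2 I_D / k_p) = √(2 × 1.39 / 3) = 0.963 V.
V_SG = 0.49 + 0.963 = 1.45 V.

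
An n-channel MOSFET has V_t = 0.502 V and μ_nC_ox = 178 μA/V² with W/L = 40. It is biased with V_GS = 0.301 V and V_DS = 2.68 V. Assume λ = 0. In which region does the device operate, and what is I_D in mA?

Cutoff; I_D = 0 mA

V_GS = 0.301 V < V_t = 0.502 V, so the transistor is in cutoff.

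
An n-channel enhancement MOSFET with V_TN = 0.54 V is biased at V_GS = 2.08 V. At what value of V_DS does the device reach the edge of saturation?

V_DS,sat = 1.54 V

The boundary between triode and saturation is V_DS = V_GS − V_TN = V_ov.
V_ov = 2.08 − 0.54 = 1.54 V.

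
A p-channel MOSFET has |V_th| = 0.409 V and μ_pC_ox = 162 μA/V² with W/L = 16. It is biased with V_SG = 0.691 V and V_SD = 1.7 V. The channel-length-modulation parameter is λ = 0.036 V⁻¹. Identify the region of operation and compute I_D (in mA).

k_p = μ_pC_ox · (W/L) = 2.592 mA/V².
V_ov = V_SG − |V_th| = 0.691 − 0.409 = 0.282 V.
Since V_SD = 1.7 V ≥ V_ov = 0.282 V, the device is in saturation.
I_D = ½ k_p V_ov² (1 + λ V_SD) = 0.5 × 2.592 × 0.282² × (1 + 0.036 × 1.7) = 0.109 mA.

Saturation; I_D = 0.109 mA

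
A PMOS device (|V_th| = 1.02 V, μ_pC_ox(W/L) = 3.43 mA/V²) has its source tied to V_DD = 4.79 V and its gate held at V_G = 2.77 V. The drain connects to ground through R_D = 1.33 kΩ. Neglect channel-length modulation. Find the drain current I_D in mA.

V_SG = V_DD − V_G = 4.79 − 2.77 = 2.02 V, so V_ov = 2.02 − 1.02 = 1 V.
Assume saturation: I_D = ½ k_p V_ov² = 0.5 × 3.43 × 1² = 1.72 mA, giving V_SD = V_DD − I_D R_D = 4.79 − 1.72 × 1.33 = 2.51 V.
V_SD = 2.51 V ≥ V_ov = 1 V, confirming saturation.

I_D = 1.72 mA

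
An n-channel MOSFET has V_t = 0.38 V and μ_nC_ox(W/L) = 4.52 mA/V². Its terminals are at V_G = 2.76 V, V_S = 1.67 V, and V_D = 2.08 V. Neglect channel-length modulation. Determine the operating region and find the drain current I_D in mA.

Triode; I_D = 0.936 mA

V_GS = V_G − V_S = 2.76 − 1.67 = 1.09 V; V_DS = V_D − V_S = 2.08 − 1.67 = 0.41 V.
V_ov = V_GS − V_t = 1.09 − 0.38 = 0.71 V.
Since V_DS = 0.41 V < V_ov = 0.71 V, the device is in the triode region.
I_D = k_n [V_ov · V_DS − ½ V_DS²] = 4.52 × [0.71 × 0.41 − 0.5 × 0.41²] = 0.936 mA.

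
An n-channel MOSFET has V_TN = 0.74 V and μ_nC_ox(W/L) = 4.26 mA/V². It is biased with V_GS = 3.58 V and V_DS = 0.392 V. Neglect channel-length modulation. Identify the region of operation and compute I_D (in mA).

Triode; I_D = 4.42 mA

V_ov = V_GS − V_TN = 3.58 − 0.74 = 2.84 V.
Since V_DS = 0.392 V < V_ov = 2.84 V, the device is in the triode region.
I_D = k_n [V_ov · V_DS − ½ V_DS²] = 4.26 × [2.84 × 0.392 − 0.5 × 0.392²] = 4.42 mA.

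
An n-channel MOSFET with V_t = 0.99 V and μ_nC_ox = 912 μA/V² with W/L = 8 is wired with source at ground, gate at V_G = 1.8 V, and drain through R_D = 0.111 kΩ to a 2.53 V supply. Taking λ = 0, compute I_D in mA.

I_D = 2.39 mA

V_GS = V_G = 1.8 V, so V_ov = 1.8 − 0.99 = 0.81 V.
k_n = μ_nC_ox · (W/L) = 7.296 mA/V².
Assume saturation: I_D = ½ k_n V_ov² = 0.5 × 7.296 × 0.81² = 2.39 mA, giving V_DS = V_DD − I_D R_D = 2.53 − 2.39 × 0.111 = 2.26 V.
V_DS = 2.26 V ≥ V_ov = 0.81 V, confirming saturation.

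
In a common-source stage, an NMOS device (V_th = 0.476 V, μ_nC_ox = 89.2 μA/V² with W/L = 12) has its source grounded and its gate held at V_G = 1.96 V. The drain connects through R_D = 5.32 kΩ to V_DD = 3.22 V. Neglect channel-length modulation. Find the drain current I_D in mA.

I_D = 0.533 mA

V_GS = V_G = 1.96 V, so V_ov = 1.96 − 0.476 = 1.48 V.
k_n = μ_nC_ox · (W/L) = 1.07 mA/V².
Assume saturation: I_D = ½ k_n V_ov² = 0.5 × 1.07 × 1.48² = 1.18 mA, giving V_DS = V_DD − I_D R_D = 3.22 − 1.18 × 5.32 = -3.05 V.
But -3.05 V < V_ov = 1.48 V, so the device is actually in triode.
In triode I_D = k_n[V_ov V_DS − ½ V_DS²] and I_D = (V_DD − V_DS)/R_D. Equating: 2.85 V_DS² − 9.451 V_DS + 3.22 = 0, giving V_DS = 0.385 V (the root below V_ov).
I_D = (3.22 − 0.385) / 5.32 = 0.533 mA.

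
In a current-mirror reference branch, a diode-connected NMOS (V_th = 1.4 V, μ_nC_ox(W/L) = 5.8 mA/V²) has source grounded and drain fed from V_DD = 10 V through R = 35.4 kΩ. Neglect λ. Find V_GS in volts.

With gate tied to drain, V_GS = V_DS ≥ V_GS − V_th, so the device is in saturation.
KCL at the drain: ½ k_n (V_GS − V_th)² = (V_DD − V_GS)/R.
Let x = V_GS − 1.4. Then 103 x² + x − 8.6 = 0, giving x = 0.285 V (positive root), so V_GS = 1.68 V.
I_D = (V_DD − V_GS)/R = (10 − 1.68) / 35.4 = 0.235 mA.

V_GS = 1.68 V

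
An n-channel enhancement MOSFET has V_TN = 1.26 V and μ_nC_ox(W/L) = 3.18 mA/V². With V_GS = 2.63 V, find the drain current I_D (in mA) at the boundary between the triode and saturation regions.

I_D = 2.98 mA

At the boundary V_DS = V_ov = V_GS − V_TN = 2.63 − 1.26 = 1.37 V.
I_D = ½ k_n V_ov² = 0.5 × 3.18 × 1.37² = 2.98 mA.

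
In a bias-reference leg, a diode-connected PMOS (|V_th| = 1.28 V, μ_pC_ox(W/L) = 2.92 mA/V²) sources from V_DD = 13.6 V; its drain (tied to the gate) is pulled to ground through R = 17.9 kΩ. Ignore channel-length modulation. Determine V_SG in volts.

V_SG = 1.95 V

With gate tied to drain, V_SG = V_SD ≥ V_SG − |V_th|, so the device is in saturation.
KCL at the drain: ½ k_p (V_SG − |V_th|)² = (V_DD − V_SG)/R.
Let x = V_SG − 1.28. Then 26.1 x² + x − 12.32 = 0, giving x = 0.668 V (positive root), so V_SG = 1.95 V.
I_D = (V_DD − V_SG)/R = (13.6 − 1.95) / 17.9 = 0.651 mA.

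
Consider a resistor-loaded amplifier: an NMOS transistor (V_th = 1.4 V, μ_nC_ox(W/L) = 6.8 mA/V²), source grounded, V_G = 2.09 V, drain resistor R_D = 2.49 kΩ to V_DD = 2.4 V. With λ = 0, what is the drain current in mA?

V_GS = V_G = 2.09 V, so V_ov = 2.09 − 1.4 = 0.69 V.
Assume saturation: I_D = ½ k_n V_ov² = 0.5 × 6.8 × 0.69² = 1.62 mA, giving V_DS = V_DD − I_D R_D = 2.4 − 1.62 × 2.49 = -1.63 V.
But -1.63 V < V_ov = 0.69 V, so the device is actually in triode.
In triode I_D = k_n[V_ov V_DS − ½ V_DS²] and I_D = (V_DD − V_DS)/R_D. Equating: 8.47 V_DS² − 12.68 V_DS + 2.4 = 0, giving V_DS = 0.222 V (the root below V_ov).
I_D = (2.4 − 0.222) / 2.49 = 0.875 mA.

I_D = 0.875 mA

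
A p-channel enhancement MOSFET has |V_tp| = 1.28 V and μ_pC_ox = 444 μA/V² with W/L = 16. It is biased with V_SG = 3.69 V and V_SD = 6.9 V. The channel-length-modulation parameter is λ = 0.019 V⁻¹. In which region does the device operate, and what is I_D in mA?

k_p = μ_pC_ox · (W/L) = 7.104 mA/V².
V_ov = V_SG − |V_tp| = 3.69 − 1.28 = 2.41 V.
Since V_SD = 6.9 V ≥ V_ov = 2.41 V, the device is in saturation.
I_D = ½ k_p V_ov² (1 + λ V_SD) = 0.5 × 7.104 × 2.41² × (1 + 0.019 × 6.9) = 23.3 mA.

Saturation; I_D = 23.3 mA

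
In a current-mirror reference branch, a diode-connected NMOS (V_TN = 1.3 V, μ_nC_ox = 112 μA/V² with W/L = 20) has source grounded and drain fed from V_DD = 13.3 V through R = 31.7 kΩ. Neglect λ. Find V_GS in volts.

With gate tied to drain, V_GS = V_DS ≥ V_GS − V_TN, so the device is in saturation.
k_n = μ_nC_ox · (W/L) = 2.24 mA/V².
KCL at the drain: ½ k_n (V_GS − V_TN)² = (V_DD − V_GS)/R.
Let x = V_GS − 1.3. Then 35.5 x² + x − 12 = 0, giving x = 0.567 V (positive root), so V_GS = 1.87 V.
I_D = (V_DD − V_GS)/R = (13.3 − 1.87) / 31.7 = 0.361 mA.

V_GS = 1.87 V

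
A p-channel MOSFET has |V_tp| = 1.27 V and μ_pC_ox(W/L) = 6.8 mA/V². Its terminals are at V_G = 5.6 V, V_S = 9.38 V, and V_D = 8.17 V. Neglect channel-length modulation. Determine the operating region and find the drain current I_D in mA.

V_SG = V_S − V_G = 9.38 − 5.6 = 3.78 V; V_SD = V_S − V_D = 9.38 − 8.17 = 1.21 V.
V_ov = V_SG − |V_tp| = 3.78 − 1.27 = 2.51 V.
Since V_SD = 1.21 V < V_ov = 2.51 V, the device is in the triode region.
I_D = k_p [V_ov · V_SD − ½ V_SD²] = 6.8 × [2.51 × 1.21 − 0.5 × 1.21²] = 15.7 mA.

Triode; I_D = 15.7 mA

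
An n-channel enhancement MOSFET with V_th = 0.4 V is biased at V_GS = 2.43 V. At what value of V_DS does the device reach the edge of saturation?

The boundary between triode and saturation is V_DS = V_GS − V_th = V_ov.
V_ov = 2.43 − 0.4 = 2.03 V.

V_DS,sat = 2.03 V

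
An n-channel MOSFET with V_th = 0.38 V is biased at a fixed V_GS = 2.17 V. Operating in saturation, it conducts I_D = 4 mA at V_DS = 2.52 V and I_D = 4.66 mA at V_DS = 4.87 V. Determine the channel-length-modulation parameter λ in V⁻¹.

With V_GS fixed, I_D ∝ (1 + λ V_DS) in saturation, so I_D2/I_D1 = (1 + λ V_DS2)/(1 + λ V_DS1).
4.66/4 = 1.165 = (1 + 4.87 λ)/(1 + 2.52 λ).
Solving: λ (I_D1 V_DS2 − I_D2 V_DS1) = I_D2 − I_D1, so λ = (4.66 − 4) / (4 × 4.87 − 4.66 × 2.52) = 0.66 / 7.74 = 0.0853 V⁻¹.

λ = 0.0853 V⁻¹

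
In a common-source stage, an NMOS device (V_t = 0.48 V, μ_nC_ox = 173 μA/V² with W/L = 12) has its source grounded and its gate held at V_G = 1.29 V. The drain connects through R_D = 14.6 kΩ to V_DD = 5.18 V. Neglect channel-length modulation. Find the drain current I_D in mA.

V_GS = V_G = 1.29 V, so V_ov = 1.29 − 0.48 = 0.81 V.
k_n = μ_nC_ox · (W/L) = 2.076 mA/V².
Assume saturation: I_D = ½ k_n V_ov² = 0.5 × 2.076 × 0.81² = 0.681 mA, giving V_DS = V_DD − I_D R_D = 5.18 − 0.681 × 14.6 = -4.76 V.
But -4.76 V < V_ov = 0.81 V, so the device is actually in triode.
In triode I_D = k_n[V_ov V_DS − ½ V_DS²] and I_D = (V_DD − V_DS)/R_D. Equating: 15.2 V_DS² − 25.55 V_DS + 5.18 = 0, giving V_DS = 0.236 V (the root below V_ov).
I_D = (5.18 − 0.236) / 14.6 = 0.339 mA.

I_D = 0.339 mA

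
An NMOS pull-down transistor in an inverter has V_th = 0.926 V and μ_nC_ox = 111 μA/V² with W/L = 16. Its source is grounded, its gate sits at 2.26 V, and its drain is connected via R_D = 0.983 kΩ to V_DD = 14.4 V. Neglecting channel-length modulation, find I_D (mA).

I_D = 1.58 mA

V_GS = V_G = 2.26 V, so V_ov = 2.26 − 0.926 = 1.33 V.
k_n = μ_nC_ox · (W/L) = 1.776 mA/V².
Assume saturation: I_D = ½ k_n V_ov² = 0.5 × 1.776 × 1.33² = 1.58 mA, giving V_DS = V_DD − I_D R_D = 14.4 − 1.58 × 0.983 = 12.8 V.
V_DS = 12.8 V ≥ V_ov = 1.33 V, confirming saturation.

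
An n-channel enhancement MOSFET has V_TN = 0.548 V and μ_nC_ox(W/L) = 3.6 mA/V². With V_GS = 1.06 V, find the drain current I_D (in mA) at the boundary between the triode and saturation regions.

At the boundary V_DS = V_ov = V_GS − V_TN = 1.06 − 0.548 = 0.512 V.
I_D = ½ k_n V_ov² = 0.5 × 3.6 × 0.512² = 0.472 mA.

I_D = 0.472 mA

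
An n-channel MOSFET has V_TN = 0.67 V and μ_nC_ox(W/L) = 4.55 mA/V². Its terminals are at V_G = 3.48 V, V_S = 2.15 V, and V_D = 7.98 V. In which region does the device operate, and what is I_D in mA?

Saturation; I_D = 0.991 mA

V_GS = V_G − V_S = 3.48 − 2.15 = 1.33 V; V_DS = V_D − V_S = 7.98 − 2.15 = 5.83 V.
V_ov = V_GS − V_TN = 1.33 − 0.67 = 0.66 V.
Since V_DS = 5.83 V ≥ V_ov = 0.66 V, the device is in saturation.
I_D = ½ k_n V_ov² = 0.5 × 4.55 × 0.66² = 0.991 mA.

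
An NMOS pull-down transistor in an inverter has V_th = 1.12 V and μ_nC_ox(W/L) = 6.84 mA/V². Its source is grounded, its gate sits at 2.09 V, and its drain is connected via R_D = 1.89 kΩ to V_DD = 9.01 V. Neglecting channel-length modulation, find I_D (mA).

I_D = 3.22 mA

V_GS = V_G = 2.09 V, so V_ov = 2.09 − 1.12 = 0.97 V.
Assume saturation: I_D = ½ k_n V_ov² = 0.5 × 6.84 × 0.97² = 3.22 mA, giving V_DS = V_DD − I_D R_D = 9.01 − 3.22 × 1.89 = 2.93 V.
V_DS = 2.93 V ≥ V_ov = 0.97 V, confirming saturation.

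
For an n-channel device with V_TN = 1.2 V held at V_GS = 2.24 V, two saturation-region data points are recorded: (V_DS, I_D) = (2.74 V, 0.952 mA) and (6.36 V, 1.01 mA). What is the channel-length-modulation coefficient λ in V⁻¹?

With V_GS fixed, I_D ∝ (1 + λ V_DS) in saturation, so I_D2/I_D1 = (1 + λ V_DS2)/(1 + λ V_DS1).
1.01/0.952 = 1.061 = (1 + 6.36 λ)/(1 + 2.74 λ).
Solving: λ (I_D1 V_DS2 − I_D2 V_DS1) = I_D2 − I_D1, so λ = (1.01 − 0.952) / (0.952 × 6.36 − 1.01 × 2.74) = 0.058 / 3.29 = 0.0176 V⁻¹.

λ = 0.0176 V⁻¹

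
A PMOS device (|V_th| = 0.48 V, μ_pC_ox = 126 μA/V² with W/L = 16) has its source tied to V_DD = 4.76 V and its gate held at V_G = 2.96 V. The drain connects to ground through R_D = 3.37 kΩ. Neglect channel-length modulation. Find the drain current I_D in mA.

V_SG = V_DD − V_G = 4.76 − 2.96 = 1.8 V, so V_ov = 1.8 − 0.48 = 1.32 V.
k_p = μ_pC_ox · (W/L) = 2.016 mA/V².
Assume saturation: I_D = ½ k_p V_ov² = 0.5 × 2.016 × 1.32² = 1.76 mA, giving V_SD = V_DD − I_D R_D = 4.76 − 1.76 × 3.37 = -1.16 V.
But -1.16 V < V_ov = 1.32 V, so the device is actually in triode.
In triode I_D = k_p[V_ov V_SD − ½ V_SD²] and I_D = (V_DD − V_SD)/R_D. Equating: 3.4 V_SD² − 9.968 V_SD + 4.76 = 0, giving V_SD = 0.6 V (the root below V_ov).
I_D = (4.76 − 0.6) / 3.37 = 1.23 mA.

I_D = 1.23 mA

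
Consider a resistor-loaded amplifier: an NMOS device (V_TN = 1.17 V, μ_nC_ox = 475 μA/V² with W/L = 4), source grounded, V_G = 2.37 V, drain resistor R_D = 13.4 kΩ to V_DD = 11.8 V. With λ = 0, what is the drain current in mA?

I_D = 0.846 mA

V_GS = V_G = 2.37 V, so V_ov = 2.37 − 1.17 = 1.2 V.
k_n = μ_nC_ox · (W/L) = 1.9 mA/V².
Assume saturation: I_D = ½ k_n V_ov² = 0.5 × 1.9 × 1.2² = 1.37 mA, giving V_DS = V_DD − I_D R_D = 11.8 − 1.37 × 13.4 = -6.53 V.
But -6.53 V < V_ov = 1.2 V, so the device is actually in triode.
In triode I_D = k_n[V_ov V_DS − ½ V_DS²] and I_D = (V_DD − V_DS)/R_D. Equating: 12.7 V_DS² − 31.55 V_DS + 11.8 = 0, giving V_DS = 0.459 V (the root below V_ov).
I_D = (11.8 − 0.459) / 13.4 = 0.846 mA.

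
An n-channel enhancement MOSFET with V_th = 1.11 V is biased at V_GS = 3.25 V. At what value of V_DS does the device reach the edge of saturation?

The boundary between triode and saturation is V_DS = V_GS − V_th = V_ov.
V_ov = 3.25 − 1.11 = 2.14 V.

V_DS,sat = 2.14 V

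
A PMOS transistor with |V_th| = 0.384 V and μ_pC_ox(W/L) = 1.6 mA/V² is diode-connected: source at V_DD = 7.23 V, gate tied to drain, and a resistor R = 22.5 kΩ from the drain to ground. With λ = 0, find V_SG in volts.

V_SG = 0.974 V

With gate tied to drain, V_SG = V_SD ≥ V_SG − |V_th|, so the device is in saturation.
KCL at the drain: ½ k_p (V_SG − |V_th|)² = (V_DD − V_SG)/R.
Let x = V_SG − 0.384. Then 18 x² + x − 6.846 = 0, giving x = 0.59 V (positive root), so V_SG = 0.974 V.
I_D = (V_DD − V_SG)/R = (7.23 − 0.974) / 22.5 = 0.278 mA.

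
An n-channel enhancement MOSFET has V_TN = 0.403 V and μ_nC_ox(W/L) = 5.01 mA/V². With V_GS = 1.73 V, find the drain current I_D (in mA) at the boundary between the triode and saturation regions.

At the boundary V_DS = V_ov = V_GS − V_TN = 1.73 − 0.403 = 1.33 V.
I_D = ½ k_n V_ov² = 0.5 × 5.01 × 1.33² = 4.41 mA.

I_D = 4.41 mA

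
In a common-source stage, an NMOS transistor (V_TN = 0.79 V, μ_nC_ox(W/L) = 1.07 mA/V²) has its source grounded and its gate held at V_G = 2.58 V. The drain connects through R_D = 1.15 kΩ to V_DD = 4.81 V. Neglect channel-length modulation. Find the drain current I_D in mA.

V_GS = V_G = 2.58 V, so V_ov = 2.58 − 0.79 = 1.79 V.
Assume saturation: I_D = ½ k_n V_ov² = 0.5 × 1.07 × 1.79² = 1.71 mA, giving V_DS = V_DD − I_D R_D = 4.81 − 1.71 × 1.15 = 2.84 V.
V_DS = 2.84 V ≥ V_ov = 1.79 V, confirming saturation.

I_D = 1.71 mA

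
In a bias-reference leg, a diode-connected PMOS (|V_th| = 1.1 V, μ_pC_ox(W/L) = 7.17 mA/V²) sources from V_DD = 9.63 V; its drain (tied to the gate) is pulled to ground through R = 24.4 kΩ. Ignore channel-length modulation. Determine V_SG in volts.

With gate tied to drain, V_SG = V_SD ≥ V_SG − |V_th|, so the device is in saturation.
KCL at the drain: ½ k_p (V_SG − |V_th|)² = (V_DD − V_SG)/R.
Let x = V_SG − 1.1. Then 87.5 x² + x − 8.53 = 0, giving x = 0.307 V (positive root), so V_SG = 1.41 V.
I_D = (V_DD − V_SG)/R = (9.63 − 1.41) / 24.4 = 0.337 mA.

V_SG = 1.41 V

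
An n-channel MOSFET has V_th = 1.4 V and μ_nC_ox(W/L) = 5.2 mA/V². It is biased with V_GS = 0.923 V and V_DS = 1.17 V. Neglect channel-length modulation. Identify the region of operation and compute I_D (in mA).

Cutoff; I_D = 0 mA

V_GS = 0.923 V < V_th = 1.4 V, so the transistor is in cutoff.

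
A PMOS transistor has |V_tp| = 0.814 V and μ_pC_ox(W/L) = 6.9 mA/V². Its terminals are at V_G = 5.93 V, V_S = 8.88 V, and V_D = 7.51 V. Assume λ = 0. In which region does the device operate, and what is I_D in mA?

V_SG = V_S − V_G = 8.88 − 5.93 = 2.95 V; V_SD = V_S − V_D = 8.88 − 7.51 = 1.37 V.
V_ov = V_SG − |V_tp| = 2.95 − 0.814 = 2.14 V.
Since V_SD = 1.37 V < V_ov = 2.14 V, the device is in the triode region.
I_D = k_p [V_ov · V_SD − ½ V_SD²] = 6.9 × [2.14 × 1.37 − 0.5 × 1.37²] = 13.7 mA.

Triode; I_D = 13.7 mA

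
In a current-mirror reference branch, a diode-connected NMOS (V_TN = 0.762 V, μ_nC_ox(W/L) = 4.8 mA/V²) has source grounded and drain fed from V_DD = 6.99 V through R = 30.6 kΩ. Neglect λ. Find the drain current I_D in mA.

With gate tied to drain, V_GS = V_DS ≥ V_GS − V_TN, so the device is in saturation.
KCL at the drain: ½ k_n (V_GS − V_TN)² = (V_DD − V_GS)/R.
Let x = V_GS − 0.762. Then 73.4 x² + x − 6.228 = 0, giving x = 0.284 V (positive root), so V_GS = 1.05 V.
I_D = (V_DD − V_GS)/R = (6.99 − 1.05) / 30.6 = 0.194 mA.

I_D = 0.194 mA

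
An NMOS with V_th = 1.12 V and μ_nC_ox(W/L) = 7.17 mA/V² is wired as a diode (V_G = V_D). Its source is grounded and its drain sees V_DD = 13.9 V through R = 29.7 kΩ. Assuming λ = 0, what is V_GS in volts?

With gate tied to drain, V_GS = V_DS ≥ V_GS − V_th, so the device is in saturation.
KCL at the drain: ½ k_n (V_GS − V_th)² = (V_DD − V_GS)/R.
Let x = V_GS − 1.12. Then 106 x² + x − 12.78 = 0, giving x = 0.342 V (positive root), so V_GS = 1.46 V.
I_D = (V_DD − V_GS)/R = (13.9 − 1.46) / 29.7 = 0.419 mA.

V_GS = 1.46 V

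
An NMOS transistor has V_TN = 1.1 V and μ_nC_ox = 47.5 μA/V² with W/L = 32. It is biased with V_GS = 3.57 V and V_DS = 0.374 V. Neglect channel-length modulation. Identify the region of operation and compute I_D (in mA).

Triode; I_D = 1.30 mA

k_n = μ_nC_ox · (W/L) = 1.52 mA/V².
V_ov = V_GS − V_TN = 3.57 − 1.1 = 2.47 V.
Since V_DS = 0.374 V < V_ov = 2.47 V, the device is in the triode region.
I_D = k_n [V_ov · V_DS − ½ V_DS²] = 1.52 × [2.47 × 0.374 − 0.5 × 0.374²] = 1.3 mA.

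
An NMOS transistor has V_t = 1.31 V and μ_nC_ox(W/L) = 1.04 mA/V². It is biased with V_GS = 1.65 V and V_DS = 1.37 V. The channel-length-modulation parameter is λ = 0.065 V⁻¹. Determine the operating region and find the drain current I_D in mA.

V_ov = V_GS − V_t = 1.65 − 1.31 = 0.34 V.
Since V_DS = 1.37 V ≥ V_ov = 0.34 V, the device is in saturation.
I_D = ½ k_n V_ov² (1 + λ V_DS) = 0.5 × 1.04 × 0.34² × (1 + 0.065 × 1.37) = 0.0655 mA.

Saturation; I_D = 0.0655 mA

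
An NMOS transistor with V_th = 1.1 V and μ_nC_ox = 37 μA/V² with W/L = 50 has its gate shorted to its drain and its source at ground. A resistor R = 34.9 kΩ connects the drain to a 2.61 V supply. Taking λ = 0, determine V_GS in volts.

V_GS = 1.30 V

With gate tied to drain, V_GS = V_DS ≥ V_GS − V_th, so the device is in saturation.
k_n = μ_nC_ox · (W/L) = 1.85 mA/V².
KCL at the drain: ½ k_n (V_GS − V_th)² = (V_DD − V_GS)/R.
Let x = V_GS − 1.1. Then 32.3 x² + x − 1.51 = 0, giving x = 0.201 V (positive root), so V_GS = 1.3 V.
I_D = (V_DD − V_GS)/R = (2.61 − 1.3) / 34.9 = 0.0375 mA.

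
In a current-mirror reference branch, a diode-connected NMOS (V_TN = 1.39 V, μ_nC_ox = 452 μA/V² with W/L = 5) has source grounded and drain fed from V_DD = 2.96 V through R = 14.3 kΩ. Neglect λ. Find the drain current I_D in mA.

With gate tied to drain, V_GS = V_DS ≥ V_GS − V_TN, so the device is in saturation.
k_n = μ_nC_ox · (W/L) = 2.26 mA/V².
KCL at the drain: ½ k_n (V_GS − V_TN)² = (V_DD − V_GS)/R.
Let x = V_GS − 1.39. Then 16.2 x² + x − 1.57 = 0, giving x = 0.282 V (positive root), so V_GS = 1.67 V.
I_D = (V_DD − V_GS)/R = (2.96 − 1.67) / 14.3 = 0.09 mA.

I_D = 0.0900 mA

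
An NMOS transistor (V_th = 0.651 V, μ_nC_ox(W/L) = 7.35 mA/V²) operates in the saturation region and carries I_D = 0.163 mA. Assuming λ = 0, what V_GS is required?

In saturation I_D = ½ k_n (V_GS − V_th)², so V_GS − V_th = √(2 I_D / k_n) = √(2 × 0.163 / 7.35) = 0.211 V.
V_GS = 0.651 + 0.211 = 0.862 V.

V_GS = 0.862 V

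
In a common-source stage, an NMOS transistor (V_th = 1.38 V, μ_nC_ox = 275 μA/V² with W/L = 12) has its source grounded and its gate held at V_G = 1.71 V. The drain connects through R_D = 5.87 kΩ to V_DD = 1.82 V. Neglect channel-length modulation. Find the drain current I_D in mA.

I_D = 0.180 mA

V_GS = V_G = 1.71 V, so V_ov = 1.71 − 1.38 = 0.33 V.
k_n = μ_nC_ox · (W/L) = 3.3 mA/V².
Assume saturation: I_D = ½ k_n V_ov² = 0.5 × 3.3 × 0.33² = 0.18 mA, giving V_DS = V_DD − I_D R_D = 1.82 − 0.18 × 5.87 = 0.765 V.
V_DS = 0.765 V ≥ V_ov = 0.33 V, confirming saturation.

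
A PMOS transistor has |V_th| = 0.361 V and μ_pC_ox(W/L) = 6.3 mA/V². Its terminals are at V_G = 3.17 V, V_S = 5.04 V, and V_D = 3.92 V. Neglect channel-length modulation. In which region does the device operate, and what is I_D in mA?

Triode; I_D = 6.70 mA

V_SG = V_S − V_G = 5.04 − 3.17 = 1.87 V; V_SD = V_S − V_D = 5.04 − 3.92 = 1.12 V.
V_ov = V_SG − |V_th| = 1.87 − 0.361 = 1.51 V.
Since V_SD = 1.12 V < V_ov = 1.51 V, the device is in the triode region.
I_D = k_p [V_ov · V_SD − ½ V_SD²] = 6.3 × [1.51 × 1.12 − 0.5 × 1.12²] = 6.7 mA.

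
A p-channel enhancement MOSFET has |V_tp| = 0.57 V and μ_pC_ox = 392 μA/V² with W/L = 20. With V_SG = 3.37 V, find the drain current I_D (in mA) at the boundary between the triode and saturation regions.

At the boundary V_SD = V_ov = V_SG − |V_tp| = 3.37 − 0.57 = 2.8 V.
k_p = μ_pC_ox · (W/L) = 7.84 mA/V².
I_D = ½ k_p V_ov² = 0.5 × 7.84 × 2.8² = 30.7 mA.

I_D = 30.7 mA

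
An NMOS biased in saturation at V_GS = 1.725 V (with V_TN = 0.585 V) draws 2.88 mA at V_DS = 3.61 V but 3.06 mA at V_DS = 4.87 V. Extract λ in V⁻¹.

λ = 0.0604 V⁻¹

With V_GS fixed, I_D ∝ (1 + λ V_DS) in saturation, so I_D2/I_D1 = (1 + λ V_DS2)/(1 + λ V_DS1).
3.06/2.88 = 1.062 = (1 + 4.87 λ)/(1 + 3.61 λ).
Solving: λ (I_D1 V_DS2 − I_D2 V_DS1) = I_D2 − I_D1, so λ = (3.06 − 2.88) / (2.88 × 4.87 − 3.06 × 3.61) = 0.18 / 2.98 = 0.0604 V⁻¹.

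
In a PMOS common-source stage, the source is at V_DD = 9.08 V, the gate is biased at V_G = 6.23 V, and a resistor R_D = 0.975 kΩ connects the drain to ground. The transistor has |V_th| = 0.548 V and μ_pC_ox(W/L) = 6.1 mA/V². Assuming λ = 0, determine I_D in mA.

V_SG = V_DD − V_G = 9.08 − 6.23 = 2.85 V, so V_ov = 2.85 − 0.548 = 2.3 V.
Assume saturation: I_D = ½ k_p V_ov² = 0.5 × 6.1 × 2.3² = 16.2 mA, giving V_SD = V_DD − I_D R_D = 9.08 − 16.2 × 0.975 = -6.68 V.
But -6.68 V < V_ov = 2.3 V, so the device is actually in triode.
In triode I_D = k_p[V_ov V_SD − ½ V_SD²] and I_D = (V_DD − V_SD)/R_D. Equating: 2.97 V_SD² − 14.69 V_SD + 9.08 = 0, giving V_SD = 0.724 V (the root below V_ov).
I_D = (9.08 − 0.724) / 0.975 = 8.57 mA.

I_D = 8.57 mA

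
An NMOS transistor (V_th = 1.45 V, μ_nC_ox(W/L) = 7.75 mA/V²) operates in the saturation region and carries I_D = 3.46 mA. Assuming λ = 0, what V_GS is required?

In saturation I_D = ½ k_n (V_GS − V_th)², so V_GS − V_th = √(2 I_D / k_n) = √(2 × 3.46 / 7.75) = 0.945 V.
V_GS = 1.45 + 0.945 = 2.39 V.

V_GS = 2.39 V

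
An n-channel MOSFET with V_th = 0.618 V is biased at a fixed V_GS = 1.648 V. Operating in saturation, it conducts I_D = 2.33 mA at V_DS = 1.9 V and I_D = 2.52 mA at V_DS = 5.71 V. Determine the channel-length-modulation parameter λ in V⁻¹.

λ = 0.0223 V⁻¹

With V_GS fixed, I_D ∝ (1 + λ V_DS) in saturation, so I_D2/I_D1 = (1 + λ V_DS2)/(1 + λ V_DS1).
2.52/2.33 = 1.082 = (1 + 5.71 λ)/(1 + 1.9 λ).
Solving: λ (I_D1 V_DS2 − I_D2 V_DS1) = I_D2 − I_D1, so λ = (2.52 − 2.33) / (2.33 × 5.71 − 2.52 × 1.9) = 0.19 / 8.52 = 0.0223 V⁻¹.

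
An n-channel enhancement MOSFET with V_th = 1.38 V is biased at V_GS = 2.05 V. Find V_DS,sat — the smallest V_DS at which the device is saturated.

The boundary between triode and saturation is V_DS = V_GS − V_th = V_ov.
V_ov = 2.05 − 1.38 = 0.67 V.

V_DS,sat = 0.670 V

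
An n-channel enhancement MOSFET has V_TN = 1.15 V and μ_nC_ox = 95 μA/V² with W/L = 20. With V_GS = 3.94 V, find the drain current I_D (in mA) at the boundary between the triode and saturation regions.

At the boundary V_DS = V_ov = V_GS − V_TN = 3.94 − 1.15 = 2.79 V.
k_n = μ_nC_ox · (W/L) = 1.9 mA/V².
I_D = ½ k_n V_ov² = 0.5 × 1.9 × 2.79² = 7.39 mA.

I_D = 7.39 mA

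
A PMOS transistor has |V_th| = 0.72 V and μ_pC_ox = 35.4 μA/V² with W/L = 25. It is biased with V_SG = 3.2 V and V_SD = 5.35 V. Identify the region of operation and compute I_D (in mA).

k_p = μ_pC_ox · (W/L) = 0.885 mA/V².
V_ov = V_SG − |V_th| = 3.2 − 0.72 = 2.48 V.
Since V_SD = 5.35 V ≥ V_ov = 2.48 V, the device is in saturation.
I_D = ½ k_p V_ov² = 0.5 × 0.885 × 2.48² = 2.72 mA.

Saturation; I_D = 2.72 mA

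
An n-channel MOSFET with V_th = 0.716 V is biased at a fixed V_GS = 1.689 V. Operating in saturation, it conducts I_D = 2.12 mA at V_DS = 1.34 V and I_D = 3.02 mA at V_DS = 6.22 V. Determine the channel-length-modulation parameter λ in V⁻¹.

λ = 0.0985 V⁻¹

With V_GS fixed, I_D ∝ (1 + λ V_DS) in saturation, so I_D2/I_D1 = (1 + λ V_DS2)/(1 + λ V_DS1).
3.02/2.12 = 1.425 = (1 + 6.22 λ)/(1 + 1.34 λ).
Solving: λ (I_D1 V_DS2 − I_D2 V_DS1) = I_D2 − I_D1, so λ = (3.02 − 2.12) / (2.12 × 6.22 − 3.02 × 1.34) = 0.9 / 9.14 = 0.0985 V⁻¹.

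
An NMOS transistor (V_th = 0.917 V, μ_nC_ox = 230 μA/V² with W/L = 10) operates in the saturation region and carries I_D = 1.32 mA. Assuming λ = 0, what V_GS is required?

k_n = μ_nC_ox · (W/L) = 2.3 mA/V².
In saturation I_D = ½ k_n (V_GS − V_th)², so V_GS − V_th = √(2 I_D / k_n) = √(2 × 1.32 / 2.3) = 1.07 V.
V_GS = 0.917 + 1.07 = 1.99 V.

V_GS = 1.99 V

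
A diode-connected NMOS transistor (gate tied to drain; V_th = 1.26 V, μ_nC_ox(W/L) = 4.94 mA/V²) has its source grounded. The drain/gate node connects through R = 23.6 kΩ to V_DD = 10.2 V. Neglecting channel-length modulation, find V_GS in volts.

With gate tied to drain, V_GS = V_DS ≥ V_GS − V_th, so the device is in saturation.
KCL at the drain: ½ k_n (V_GS − V_th)² = (V_DD − V_GS)/R.
Let x = V_GS − 1.26. Then 58.3 x² + x − 8.94 = 0, giving x = 0.383 V (positive root), so V_GS = 1.64 V.
I_D = (V_DD − V_GS)/R = (10.2 − 1.64) / 23.6 = 0.363 mA.

V_GS = 1.64 V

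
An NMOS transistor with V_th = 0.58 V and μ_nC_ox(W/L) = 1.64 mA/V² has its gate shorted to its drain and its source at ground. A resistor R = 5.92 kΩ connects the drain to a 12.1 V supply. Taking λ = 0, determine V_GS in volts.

With gate tied to drain, V_GS = V_DS ≥ V_GS − V_th, so the device is in saturation.
KCL at the drain: ½ k_n (V_GS − V_th)² = (V_DD − V_GS)/R.
Let x = V_GS − 0.58. Then 4.85 x² + x − 11.52 = 0, giving x = 1.44 V (positive root), so V_GS = 2.02 V.
I_D = (V_DD − V_GS)/R = (12.1 − 2.02) / 5.92 = 1.7 mA.

V_GS = 2.02 V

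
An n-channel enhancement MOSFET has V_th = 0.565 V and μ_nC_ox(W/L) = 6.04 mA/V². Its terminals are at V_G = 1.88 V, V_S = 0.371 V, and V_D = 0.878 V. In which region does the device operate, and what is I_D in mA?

V_GS = V_G − V_S = 1.88 − 0.371 = 1.51 V; V_DS = V_D − V_S = 0.878 − 0.371 = 0.507 V.
V_ov = V_GS − V_th = 1.51 − 0.565 = 0.944 V.
Since V_DS = 0.507 V < V_ov = 0.944 V, the device is in the triode region.
I_D = k_n [V_ov · V_DS − ½ V_DS²] = 6.04 × [0.944 × 0.507 − 0.5 × 0.507²] = 2.11 mA.

Triode; I_D = 2.11 mA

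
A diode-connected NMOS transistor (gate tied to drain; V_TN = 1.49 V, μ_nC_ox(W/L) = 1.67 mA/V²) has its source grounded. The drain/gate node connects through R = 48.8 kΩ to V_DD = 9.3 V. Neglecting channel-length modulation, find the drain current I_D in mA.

I_D = 0.151 mA

With gate tied to drain, V_GS = V_DS ≥ V_GS − V_TN, so the device is in saturation.
KCL at the drain: ½ k_n (V_GS − V_TN)² = (V_DD − V_GS)/R.
Let x = V_GS − 1.49. Then 40.7 x² + x − 7.81 = 0, giving x = 0.426 V (positive root), so V_GS = 1.92 V.
I_D = (V_DD − V_GS)/R = (9.3 − 1.92) / 48.8 = 0.151 mA.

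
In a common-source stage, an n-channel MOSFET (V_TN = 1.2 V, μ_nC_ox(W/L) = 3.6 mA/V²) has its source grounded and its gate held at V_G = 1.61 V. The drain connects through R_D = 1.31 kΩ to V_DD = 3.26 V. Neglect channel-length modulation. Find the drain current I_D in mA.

V_GS = V_G = 1.61 V, so V_ov = 1.61 − 1.2 = 0.41 V.
Assume saturation: I_D = ½ k_n V_ov² = 0.5 × 3.6 × 0.41² = 0.303 mA, giving V_DS = V_DD − I_D R_D = 3.26 − 0.303 × 1.31 = 2.86 V.
V_DS = 2.86 V ≥ V_ov = 0.41 V, confirming saturation.

I_D = 0.303 mA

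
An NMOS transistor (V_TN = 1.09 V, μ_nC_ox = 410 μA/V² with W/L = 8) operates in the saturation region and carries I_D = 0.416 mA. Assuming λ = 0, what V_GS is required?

V_GS = 1.59 V

k_n = μ_nC_ox · (W/L) = 3.28 mA/V².
In saturation I_D = ½ k_n (V_GS − V_TN)², so V_GS − V_TN = √(2 I_D / k_n) = √(2 × 0.416 / 3.28) = 0.504 V.
V_GS = 1.09 + 0.504 = 1.59 V.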